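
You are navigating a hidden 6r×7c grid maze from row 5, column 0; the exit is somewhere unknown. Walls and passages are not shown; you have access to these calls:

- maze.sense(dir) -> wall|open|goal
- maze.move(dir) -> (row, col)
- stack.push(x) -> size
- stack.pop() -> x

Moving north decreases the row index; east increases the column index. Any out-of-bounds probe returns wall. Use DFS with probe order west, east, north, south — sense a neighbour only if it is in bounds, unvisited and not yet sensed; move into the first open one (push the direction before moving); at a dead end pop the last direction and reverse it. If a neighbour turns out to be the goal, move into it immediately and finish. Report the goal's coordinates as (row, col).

;; 1. sense(dir: east) == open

;; 2. push(x: east) == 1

;; 3. move(dir: east) == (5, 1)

;; 4. sense(dir: east) == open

;; 5. push(x: east) == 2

;; 6. move(dir: east) == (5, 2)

;; 7. sense(dir: east) == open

;; 8. push(x: east) == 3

;; 9. move(dir: east) == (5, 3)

;; 10. sense(dir: east) == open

;; 11. push(x: east) == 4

;; 12. move(dir: east) == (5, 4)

;; 13. sense(dir: east) == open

;; 14. push(x: east) == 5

;; 15. move(dir: east) == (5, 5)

;; 16. sense(dir: east) == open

;; 17. push(x: east) == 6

;; 18. move(dir: east) == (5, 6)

;; 19. sense(dir: north) == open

;; 20. push(x: north) == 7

;; 21. move(dir: north) == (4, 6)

;; 22. sense(dir: west) == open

;; 23. push(x: west) == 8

;; 24. move(dir: west) == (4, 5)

;; 25. sense(dir: west) == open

;; 26. push(x: west) == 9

;; 27. move(dir: west) == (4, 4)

;; 28. sense(dir: west) == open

;; 29. push(x: west) == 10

;; 30. move(dir: west) == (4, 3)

;; 31. sense(dir: west) == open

;; 32. push(x: west) == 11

;; 33. move(dir: west) == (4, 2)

;; 34. sense(dir: west) == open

;; 35. push(x: west) == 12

;; 36. move(dir: west) == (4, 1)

;; 37. sense(dir: west) == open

;; 38. push(x: west) == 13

;; 39. move(dir: west) == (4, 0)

;; 40. sense(dir: north) == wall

;; 41. pop() == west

;; 42. move(dir: east) == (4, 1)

;; 43. sense(dir: north) == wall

;; 44. pop() == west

;; 45. move(dir: east) == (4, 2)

;; 46. sense(dir: north) == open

;; 47. push(x: north) == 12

;; 48. move(dir: north) == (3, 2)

;; 49. sense(dir: east) == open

;; 50. push(x: east) == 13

;; 51. move(dir: east) == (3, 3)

;; 52. sense(dir: east) == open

;; 53. push(x: east) == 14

;; 54. move(dir: east) == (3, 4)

;; 55. sense(dir: east) == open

;; 56. push(x: east) == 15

;; 57. move(dir: east) == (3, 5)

;; 58. sense(dir: east) == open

;; 59. push(x: east) == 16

;; 60. move(dir: east) == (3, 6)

;; 61. sense(dir: north) == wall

;; 62. pop() == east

;; 63. move(dir: west) == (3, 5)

;; 64. sense(dir: north) == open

;; 65. push(x: north) == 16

;; 66. move(dir: north) == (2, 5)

;; 67. sense(dir: west) == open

;; 68. push(x: west) == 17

;; 69. move(dir: west) == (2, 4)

;; 70. sense(dir: west) == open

;; 71. push(x: west) == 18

;; 72. move(dir: west) == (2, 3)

;; 73. sense(dir: west) == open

;; 74. push(x: west) == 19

;; 75. move(dir: west) == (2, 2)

;; 76. sense(dir: west) == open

;; 77. push(x: west) == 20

;; 78. move(dir: west) == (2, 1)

;; 79. sense(dir: west) == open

;; 80. push(x: west) == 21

;; 81. move(dir: west) == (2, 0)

;; 82. sense(dir: north) == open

;; 83. push(x: north) == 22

;; 84. move(dir: north) == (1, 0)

;; 85. sense(dir: east) == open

;; 86. push(x: east) == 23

;; 87. move(dir: east) == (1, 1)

;; 88. sense(dir: east) == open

;; 89. push(x: east) == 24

;; 90. move(dir: east) == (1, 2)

;; 91. sense(dir: east) == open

;; 92. push(x: east) == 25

;; 93. move(dir: east) == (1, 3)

;; 94. sense(dir: east) == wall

;; 95. sense(dir: north) == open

;; 96. push(x: north) == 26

;; 97. move(dir: north) == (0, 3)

;; 98. sense(dir: west) == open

;; 99. push(x: west) == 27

;; 100. move(dir: west) == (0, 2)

;; 101. sense(dir: west) == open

;; 102. push(x: west) == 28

;; 103. move(dir: west) == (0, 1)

;; 104. sense(dir: west) == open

;; 105. push(x: west) == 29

;; 106. move(dir: west) == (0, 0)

;; 107. pop() == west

;; 108. move(dir: east) == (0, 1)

;; 109. pop() == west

;; 110. move(dir: east) == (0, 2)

;; 111. pop() == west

;; 112. move(dir: east) == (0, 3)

;; 113. sense(dir: east) == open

;; 114. push(x: east) == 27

;; 115. move(dir: east) == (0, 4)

;; 116. sense(dir: east) == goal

;; 117. move(dir: east) == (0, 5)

Answer: (0, 5)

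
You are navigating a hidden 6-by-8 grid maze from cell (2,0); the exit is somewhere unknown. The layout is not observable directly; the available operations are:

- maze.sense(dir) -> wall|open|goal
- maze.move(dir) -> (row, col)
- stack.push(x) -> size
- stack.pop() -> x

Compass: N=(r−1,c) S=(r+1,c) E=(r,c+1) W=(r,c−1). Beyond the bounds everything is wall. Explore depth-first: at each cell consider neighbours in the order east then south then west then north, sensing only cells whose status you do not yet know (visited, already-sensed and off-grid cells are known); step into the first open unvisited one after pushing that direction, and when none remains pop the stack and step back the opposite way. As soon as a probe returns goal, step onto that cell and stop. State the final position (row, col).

Step: sense[east]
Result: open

Step: push[east]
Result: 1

Step: move[east]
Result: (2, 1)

Step: sense[east]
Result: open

Step: push[east]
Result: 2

Step: move[east]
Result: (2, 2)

Step: sense[east]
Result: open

Step: push[east]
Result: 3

Step: move[east]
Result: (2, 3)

Step: sense[east]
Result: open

Step: push[east]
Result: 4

Step: move[east]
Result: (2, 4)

Step: sense[east]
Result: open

Step: push[east]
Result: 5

Step: move[east]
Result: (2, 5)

Step: sense[east]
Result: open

Step: push[east]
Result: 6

Step: move[east]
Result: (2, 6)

Step: sense[east]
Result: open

Step: push[east]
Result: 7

Step: move[east]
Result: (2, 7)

Step: sense[south]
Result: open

Step: push[south]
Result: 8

Step: move[south]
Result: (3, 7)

Step: sense[south]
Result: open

Step: push[south]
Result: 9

Step: move[south]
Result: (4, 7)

Step: sense[south]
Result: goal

Step: move[south]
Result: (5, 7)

Answer: (5, 7)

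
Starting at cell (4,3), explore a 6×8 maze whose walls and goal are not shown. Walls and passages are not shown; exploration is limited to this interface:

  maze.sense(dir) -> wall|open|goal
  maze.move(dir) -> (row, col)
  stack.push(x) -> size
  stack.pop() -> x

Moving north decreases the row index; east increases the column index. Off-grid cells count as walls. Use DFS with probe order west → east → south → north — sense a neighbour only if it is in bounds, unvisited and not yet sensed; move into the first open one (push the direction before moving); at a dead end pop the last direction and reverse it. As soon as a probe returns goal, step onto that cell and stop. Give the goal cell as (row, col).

Invoking sense on dir→west, and get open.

Calling push on x→west, which returns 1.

I try move on dir→west, and observe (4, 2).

I call sense on dir→west, — result: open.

I use push on x→west, : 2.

Then move on dir→west, which returns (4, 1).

I use sense on dir→west, and get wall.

Using sense on dir→south, which returns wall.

I run sense on dir→north, → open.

I run push on x→north, → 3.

Now I run move on dir→north, and observe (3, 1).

Calling sense on dir→west, and observe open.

I use push on x→west, : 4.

I try move on dir→west, and see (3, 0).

Then sense on dir→north, yielding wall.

Using pop(), : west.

I use move on dir→east, — result: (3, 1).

Using sense on dir→east, and observe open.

I use push on x→east, and see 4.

Now I run move on dir→east, : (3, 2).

Now I run sense on dir→east, and observe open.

Using push on x→east, which returns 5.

I try move on dir→east, yielding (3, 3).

I try sense on dir→east, → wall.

I run sense on dir→north, which returns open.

Next I call push on x→north, — result: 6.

Now I run move on dir→north, and observe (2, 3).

Calling sense on dir→west, yielding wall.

Next I call sense on dir→east, : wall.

Then sense on dir→north, giving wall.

I invoke pop, which returns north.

Invoking move on dir→south, : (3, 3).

Invoking pop(), → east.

I use move on dir→west, — result: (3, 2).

Next I call pop(), → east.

Now I run move on dir→west, and observe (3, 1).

Next I call sense on dir→north, and get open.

Calling push on x→north, and see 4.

I call move on dir→north, and see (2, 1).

I use sense on dir→north, — result: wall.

Invoking pop(), : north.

Now I run move on dir→south, — result: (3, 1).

Now I run pop(), and get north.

I call move on dir→south, — result: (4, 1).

I invoke pop(), → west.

Now I run move on dir→east, → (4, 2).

Using sense on dir→south, : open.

I use push on x→south, : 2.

Calling move on dir→south, and get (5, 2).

I run sense on dir→east, yielding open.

Using push on x→east, which returns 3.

Calling move on dir→east, : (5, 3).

Calling sense on dir→east, giving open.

I run push on x→east, and get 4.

I run move on dir→east, and get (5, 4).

I use sense on dir→east, — result: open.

Invoking push on x→east, which returns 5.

I call move on dir→east, : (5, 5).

Next I call sense on dir→east, yielding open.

I call push on x→east, : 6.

Next I call move on dir→east, : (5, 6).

Using sense on dir→east, which returns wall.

Invoking sense on dir→north, which returns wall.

Invoking pop, → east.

I run move on dir→west, → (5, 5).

I try sense on dir→north, yielding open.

Now I run push on x→north, which returns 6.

Next I call move on dir→north, and get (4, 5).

Then sense on dir→west, : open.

I call push on x→west, : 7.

Calling move on dir→west, which returns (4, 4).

Now I run pop(), yielding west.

Invoking move on dir→east, — result: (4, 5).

Now I run sense on dir→north, and get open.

Using push on x→north, and observe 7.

I call move on dir→north, : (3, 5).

Then sense on dir→east, and observe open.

Then push on x→east, — result: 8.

Invoking move on dir→east, : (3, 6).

Calling sense on dir→east, — result: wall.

Using sense on dir→north, and observe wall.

I call pop(), → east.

Using move on dir→west, : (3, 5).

I try sense on dir→north, yielding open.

Now I run push on x→north, giving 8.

Now I run move on dir→north, and see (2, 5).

Calling sense on dir→north, → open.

Next I call push on x→north, : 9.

Using move on dir→north, giving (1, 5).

I use sense on dir→west, giving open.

Then push on x→west, : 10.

Using move on dir→west, → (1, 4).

I use sense on dir→north, giving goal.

I try move on dir→north, : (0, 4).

Answer: (0, 4)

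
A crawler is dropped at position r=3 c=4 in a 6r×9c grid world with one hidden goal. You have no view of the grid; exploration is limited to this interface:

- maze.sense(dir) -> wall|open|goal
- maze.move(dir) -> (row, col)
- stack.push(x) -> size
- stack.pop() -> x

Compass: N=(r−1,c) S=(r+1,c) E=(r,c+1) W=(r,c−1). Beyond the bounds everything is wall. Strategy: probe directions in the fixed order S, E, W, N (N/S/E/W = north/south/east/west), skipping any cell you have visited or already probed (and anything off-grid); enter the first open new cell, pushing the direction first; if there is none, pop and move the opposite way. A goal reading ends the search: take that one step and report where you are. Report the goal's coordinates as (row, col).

-> maze.sense(south)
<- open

-> stack.push(south)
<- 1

-> maze.move(south)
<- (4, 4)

-> maze.sense(south)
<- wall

-> maze.sense(east)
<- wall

-> maze.sense(west)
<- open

-> stack.push(west)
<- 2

-> maze.move(west)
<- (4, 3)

-> maze.sense(south)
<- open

-> stack.push(south)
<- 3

-> maze.move(south)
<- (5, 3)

-> maze.sense(west)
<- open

-> stack.push(west)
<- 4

-> maze.move(west)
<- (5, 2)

-> maze.sense(west)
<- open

-> stack.push(west)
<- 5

-> maze.move(west)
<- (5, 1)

-> maze.sense(west)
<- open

-> stack.push(west)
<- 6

-> maze.move(west)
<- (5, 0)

-> maze.sense(north)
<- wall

-> stack.pop()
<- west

-> maze.move(east)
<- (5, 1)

-> maze.sense(north)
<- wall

-> stack.pop()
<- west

-> maze.move(east)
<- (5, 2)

-> maze.sense(north)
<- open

-> stack.push(north)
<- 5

-> maze.move(north)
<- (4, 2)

-> maze.sense(north)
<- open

-> stack.push(north)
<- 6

-> maze.move(north)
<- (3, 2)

-> maze.sense(east)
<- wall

-> maze.sense(west)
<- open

-> stack.push(west)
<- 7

-> maze.move(west)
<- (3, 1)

-> maze.sense(west)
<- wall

-> maze.sense(north)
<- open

-> stack.push(north)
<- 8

-> maze.move(north)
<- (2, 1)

-> maze.sense(east)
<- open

-> stack.push(east)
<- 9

-> maze.move(east)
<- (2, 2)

-> maze.sense(east)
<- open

-> stack.push(east)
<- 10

-> maze.move(east)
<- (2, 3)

-> maze.sense(east)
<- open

-> stack.push(east)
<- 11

-> maze.move(east)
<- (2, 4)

-> maze.sense(east)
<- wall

-> maze.sense(north)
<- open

-> stack.push(north)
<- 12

-> maze.move(north)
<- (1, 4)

-> maze.sense(east)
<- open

-> stack.push(east)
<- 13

-> maze.move(east)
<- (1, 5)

-> maze.sense(east)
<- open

-> stack.push(east)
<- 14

-> maze.move(east)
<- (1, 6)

-> maze.sense(south)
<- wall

-> maze.sense(east)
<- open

-> stack.push(east)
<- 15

-> maze.move(east)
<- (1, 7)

-> maze.sense(south)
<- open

-> stack.push(south)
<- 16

-> maze.move(south)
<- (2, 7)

-> maze.sense(south)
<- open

-> stack.push(south)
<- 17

-> maze.move(south)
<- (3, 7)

-> maze.sense(south)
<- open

-> stack.push(south)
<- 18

-> maze.move(south)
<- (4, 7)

-> maze.sense(south)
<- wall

-> maze.sense(east)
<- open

-> stack.push(east)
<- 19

-> maze.move(east)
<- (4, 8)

-> maze.sense(south)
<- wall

-> maze.sense(north)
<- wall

-> stack.pop()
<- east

-> maze.move(west)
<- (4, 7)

-> maze.sense(west)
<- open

-> stack.push(west)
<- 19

-> maze.move(west)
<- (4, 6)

-> maze.sense(south)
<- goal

-> maze.move(south)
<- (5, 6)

Answer: (5, 6)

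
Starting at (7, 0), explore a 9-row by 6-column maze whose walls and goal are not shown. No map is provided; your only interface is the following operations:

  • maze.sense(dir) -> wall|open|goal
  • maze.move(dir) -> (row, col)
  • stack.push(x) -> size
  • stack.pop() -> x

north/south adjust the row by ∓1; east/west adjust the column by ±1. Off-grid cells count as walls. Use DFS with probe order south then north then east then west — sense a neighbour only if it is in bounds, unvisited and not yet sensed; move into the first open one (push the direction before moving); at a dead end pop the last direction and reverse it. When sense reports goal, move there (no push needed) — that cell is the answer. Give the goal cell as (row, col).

>>> maze.sense south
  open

>>> stack.push south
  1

>>> maze.move south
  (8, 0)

>>> maze.sense east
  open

>>> stack.push east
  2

>>> maze.move east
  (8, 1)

>>> maze.sense north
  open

>>> stack.push north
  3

>>> maze.move north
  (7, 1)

>>> maze.sense north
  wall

>>> maze.sense east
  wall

>>> stack.pop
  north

>>> maze.move south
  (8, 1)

>>> maze.sense east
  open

>>> stack.push east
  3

>>> maze.move east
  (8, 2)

>>> maze.sense east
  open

>>> stack.push east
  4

>>> maze.move east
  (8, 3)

>>> maze.sense north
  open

>>> stack.push north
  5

>>> maze.move north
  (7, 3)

>>> maze.sense north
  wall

>>> maze.sense east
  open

>>> stack.push east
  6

>>> maze.move east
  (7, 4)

>>> maze.sense south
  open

>>> stack.push south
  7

>>> maze.move south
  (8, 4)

>>> maze.sense east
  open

>>> stack.push east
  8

>>> maze.move east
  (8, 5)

>>> maze.sense north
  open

>>> stack.push north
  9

>>> maze.move north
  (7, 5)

>>> maze.sense north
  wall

>>> stack.pop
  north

>>> maze.move south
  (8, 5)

>>> stack.pop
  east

>>> maze.move west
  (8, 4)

>>> stack.pop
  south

>>> maze.move north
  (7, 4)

>>> maze.sense north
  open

>>> stack.push north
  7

>>> maze.move north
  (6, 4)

>>> maze.sense north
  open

>>> stack.push north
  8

>>> maze.move north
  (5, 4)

>>> maze.sense north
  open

>>> stack.push north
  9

>>> maze.move north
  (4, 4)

>>> maze.sense north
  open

>>> stack.push north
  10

>>> maze.move north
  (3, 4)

>>> maze.sense north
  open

>>> stack.push north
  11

>>> maze.move north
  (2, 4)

>>> maze.sense north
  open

>>> stack.push north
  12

>>> maze.move north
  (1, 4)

>>> maze.sense north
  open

>>> stack.push north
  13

>>> maze.move north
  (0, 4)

>>> maze.sense east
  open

>>> stack.push east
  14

>>> maze.move east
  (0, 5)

>>> maze.sense south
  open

>>> stack.push south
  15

>>> maze.move south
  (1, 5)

>>> maze.sense south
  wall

>>> stack.pop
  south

>>> maze.move north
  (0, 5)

>>> stack.pop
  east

>>> maze.move west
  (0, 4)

>>> maze.sense west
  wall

>>> stack.pop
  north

>>> maze.move south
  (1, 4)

>>> maze.sense west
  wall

>>> stack.pop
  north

>>> maze.move south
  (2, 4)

>>> maze.sense west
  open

>>> stack.push west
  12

>>> maze.move west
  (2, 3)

>>> maze.sense south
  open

>>> stack.push south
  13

>>> maze.move south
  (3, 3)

>>> maze.sense south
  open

>>> stack.push south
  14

>>> maze.move south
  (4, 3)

>>> maze.sense south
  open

>>> stack.push south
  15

>>> maze.move south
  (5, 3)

>>> maze.sense west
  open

>>> stack.push west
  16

>>> maze.move west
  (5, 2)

>>> maze.sense south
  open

>>> stack.push south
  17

>>> maze.move south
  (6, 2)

>>> stack.pop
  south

>>> maze.move north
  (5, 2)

>>> maze.sense north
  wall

>>> maze.sense west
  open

>>> stack.push west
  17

>>> maze.move west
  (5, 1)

>>> maze.sense north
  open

>>> stack.push north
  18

>>> maze.move north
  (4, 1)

>>> maze.sense north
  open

>>> stack.push north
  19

>>> maze.move north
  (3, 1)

>>> maze.sense north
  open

>>> stack.push north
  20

>>> maze.move north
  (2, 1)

>>> maze.sense north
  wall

>>> maze.sense east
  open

>>> stack.push east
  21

>>> maze.move east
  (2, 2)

>>> maze.sense south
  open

>>> stack.push south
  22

>>> maze.move south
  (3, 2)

>>> stack.pop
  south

>>> maze.move north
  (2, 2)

>>> maze.sense north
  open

>>> stack.push north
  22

>>> maze.move north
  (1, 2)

>>> maze.sense north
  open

>>> stack.push north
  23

>>> maze.move north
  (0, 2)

>>> maze.sense west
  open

>>> stack.push west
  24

>>> maze.move west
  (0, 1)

>>> maze.sense west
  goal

>>> maze.move west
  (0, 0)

Answer: (0, 0)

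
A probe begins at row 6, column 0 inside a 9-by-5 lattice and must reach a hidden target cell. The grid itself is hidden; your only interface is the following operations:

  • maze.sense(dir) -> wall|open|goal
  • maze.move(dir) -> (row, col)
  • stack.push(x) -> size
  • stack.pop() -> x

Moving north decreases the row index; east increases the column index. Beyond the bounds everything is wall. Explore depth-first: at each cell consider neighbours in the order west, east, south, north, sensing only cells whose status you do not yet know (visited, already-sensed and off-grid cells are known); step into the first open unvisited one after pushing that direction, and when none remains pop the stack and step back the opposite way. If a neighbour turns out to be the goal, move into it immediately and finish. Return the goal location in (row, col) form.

Step: maze.sense[east]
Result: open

Step: stack.push[east]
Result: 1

Step: maze.move[east]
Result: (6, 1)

Step: maze.sense[east]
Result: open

Step: stack.push[east]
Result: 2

Step: maze.move[east]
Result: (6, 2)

Step: maze.sense[east]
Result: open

Step: stack.push[east]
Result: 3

Step: maze.move[east]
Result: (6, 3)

Step: maze.sense[east]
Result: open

Step: stack.push[east]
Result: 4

Step: maze.move[east]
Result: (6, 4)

Step: maze.sense[south]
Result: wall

Step: maze.sense[north]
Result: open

Step: stack.push[north]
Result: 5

Step: maze.move[north]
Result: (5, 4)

Step: maze.sense[west]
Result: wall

Step: maze.sense[north]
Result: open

Step: stack.push[north]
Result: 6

Step: maze.move[north]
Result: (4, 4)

Step: maze.sense[west]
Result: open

Step: stack.push[west]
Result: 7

Step: maze.move[west]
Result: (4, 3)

Step: maze.sense[west]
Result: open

Step: stack.push[west]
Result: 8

Step: maze.move[west]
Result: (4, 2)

Step: maze.sense[west]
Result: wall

Step: maze.sense[south]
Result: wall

Step: maze.sense[north]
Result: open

Step: stack.push[north]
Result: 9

Step: maze.move[north]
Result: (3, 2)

Step: maze.sense[west]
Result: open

Step: stack.push[west]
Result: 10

Step: maze.move[west]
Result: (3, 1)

Step: maze.sense[west]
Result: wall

Step: maze.sense[north]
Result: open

Step: stack.push[north]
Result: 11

Step: maze.move[north]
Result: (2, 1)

Step: maze.sense[west]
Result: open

Step: stack.push[west]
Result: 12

Step: maze.move[west]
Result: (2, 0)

Step: maze.sense[north]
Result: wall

Step: stack.pop[]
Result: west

Step: maze.move[east]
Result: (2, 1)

Step: maze.sense[east]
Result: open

Step: stack.push[east]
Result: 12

Step: maze.move[east]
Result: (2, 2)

Step: maze.sense[east]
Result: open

Step: stack.push[east]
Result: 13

Step: maze.move[east]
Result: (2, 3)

Step: maze.sense[east]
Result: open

Step: stack.push[east]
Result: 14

Step: maze.move[east]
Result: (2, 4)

Step: maze.sense[south]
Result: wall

Step: maze.sense[north]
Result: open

Step: stack.push[north]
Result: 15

Step: maze.move[north]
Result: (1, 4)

Step: maze.sense[west]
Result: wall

Step: maze.sense[north]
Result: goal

Step: maze.move[north]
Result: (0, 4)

Answer: (0, 4)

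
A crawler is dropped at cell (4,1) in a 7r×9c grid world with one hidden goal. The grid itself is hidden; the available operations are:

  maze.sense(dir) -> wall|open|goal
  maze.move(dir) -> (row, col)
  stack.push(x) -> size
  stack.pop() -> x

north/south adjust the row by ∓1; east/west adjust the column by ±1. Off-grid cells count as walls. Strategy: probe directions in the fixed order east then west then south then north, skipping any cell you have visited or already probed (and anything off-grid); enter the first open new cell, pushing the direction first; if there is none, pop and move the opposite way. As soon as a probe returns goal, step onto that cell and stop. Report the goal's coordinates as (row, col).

Invoking maze.sense with dir=east, which returns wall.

Next I call maze.sense with dir=west, → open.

I run stack.push with x=west, yielding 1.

Invoking maze.move with dir=west, and get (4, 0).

Calling maze.sense with dir=south, and get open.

I invoke stack.push with x=south, giving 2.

Now I run maze.move with dir=south, and observe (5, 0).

Using maze.sense with dir=east, — result: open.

I try stack.push with x=east, — result: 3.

Invoking maze.move with dir=east, and observe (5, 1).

Then maze.sense with dir=east, : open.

Then stack.push with x=east, and get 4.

I run maze.move with dir=east, and observe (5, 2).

Next I call maze.sense with dir=east, which returns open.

Next I call stack.push with x=east, and observe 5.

I run maze.move with dir=east, and observe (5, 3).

Now I run maze.sense with dir=east, and see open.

Calling stack.push with x=east, and observe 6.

I try maze.move with dir=east, and get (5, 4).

Now I run maze.sense with dir=east, : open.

I try stack.push with x=east, and get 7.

Calling maze.move with dir=east, giving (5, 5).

I invoke maze.sense with dir=east, → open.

I use stack.push with x=east, and observe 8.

Calling maze.move with dir=east, yielding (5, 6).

Next I call maze.sense with dir=east, and observe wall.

Now I run maze.sense with dir=south, giving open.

Next I call stack.push with x=south, → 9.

I try maze.move with dir=south, → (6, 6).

Now I run maze.sense with dir=east, giving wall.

Using maze.sense with dir=west, and get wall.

Using stack.pop, and get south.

I use maze.move with dir=north, giving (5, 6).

Using maze.sense with dir=north, and see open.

I use stack.push with x=north, which returns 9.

Invoking maze.move with dir=north, → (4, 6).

Then maze.sense with dir=east, which returns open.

Now I run stack.push with x=east, : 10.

I run maze.move with dir=east, yielding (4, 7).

Now I run maze.sense with dir=east, yielding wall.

Calling maze.sense with dir=north, — result: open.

I use stack.push with x=north, and observe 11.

Then maze.move with dir=north, giving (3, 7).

Using maze.sense with dir=east, → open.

Then stack.push with x=east, which returns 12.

Calling maze.move with dir=east, giving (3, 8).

Next I call maze.sense with dir=north, and observe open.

Calling stack.push with x=north, and observe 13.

Then maze.move with dir=north, giving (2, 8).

Invoking maze.sense with dir=west, and get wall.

I run maze.sense with dir=north, and see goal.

Calling maze.move with dir=north, — result: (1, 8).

Answer: (1, 8)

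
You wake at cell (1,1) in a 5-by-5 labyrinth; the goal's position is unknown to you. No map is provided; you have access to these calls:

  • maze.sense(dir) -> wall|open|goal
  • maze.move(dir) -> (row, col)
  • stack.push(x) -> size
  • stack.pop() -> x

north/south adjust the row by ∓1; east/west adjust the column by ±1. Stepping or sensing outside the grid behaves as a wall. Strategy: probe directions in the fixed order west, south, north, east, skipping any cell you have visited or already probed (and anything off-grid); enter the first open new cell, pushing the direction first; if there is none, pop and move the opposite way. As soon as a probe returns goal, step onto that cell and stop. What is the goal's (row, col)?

;; 1. sense(dir=west) => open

;; 2. push(x=west) => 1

;; 3. move(dir=west) => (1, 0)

;; 4. sense(dir=south) => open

;; 5. push(x=south) => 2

;; 6. move(dir=south) => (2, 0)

;; 7. sense(dir=south) => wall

;; 8. sense(dir=east) => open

;; 9. push(x=east) => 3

;; 10. move(dir=east) => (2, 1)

;; 11. sense(dir=south) => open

;; 12. push(x=south) => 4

;; 13. move(dir=south) => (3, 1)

;; 14. sense(dir=south) => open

;; 15. push(x=south) => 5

;; 16. move(dir=south) => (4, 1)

;; 17. sense(dir=west) => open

;; 18. push(x=west) => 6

;; 19. move(dir=west) => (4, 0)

;; 20. pop() => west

;; 21. move(dir=east) => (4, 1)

;; 22. sense(dir=east) => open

;; 23. push(x=east) => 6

;; 24. move(dir=east) => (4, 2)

;; 25. sense(dir=north) => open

;; 26. push(x=north) => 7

;; 27. move(dir=north) => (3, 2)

;; 28. sense(dir=north) => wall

;; 29. sense(dir=east) => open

;; 30. push(x=east) => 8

;; 31. move(dir=east) => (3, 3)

;; 32. sense(dir=south) => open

;; 33. push(x=south) => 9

;; 34. move(dir=south) => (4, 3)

;; 35. sense(dir=east) => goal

;; 36. move(dir=east) => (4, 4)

Answer: (4, 4)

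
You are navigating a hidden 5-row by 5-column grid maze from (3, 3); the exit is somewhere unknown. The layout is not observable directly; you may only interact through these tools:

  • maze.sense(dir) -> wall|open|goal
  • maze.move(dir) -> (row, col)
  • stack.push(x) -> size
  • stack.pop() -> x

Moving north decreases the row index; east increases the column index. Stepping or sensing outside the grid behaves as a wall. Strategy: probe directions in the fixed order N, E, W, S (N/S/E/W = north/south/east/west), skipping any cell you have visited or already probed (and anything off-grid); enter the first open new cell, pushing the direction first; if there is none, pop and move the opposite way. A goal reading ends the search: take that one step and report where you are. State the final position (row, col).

! 1. maze.sense(north) ~> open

! 2. stack.push(north) ~> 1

! 3. maze.move(north) ~> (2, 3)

! 4. maze.sense(north) ~> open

! 5. stack.push(north) ~> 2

! 6. maze.move(north) ~> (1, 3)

! 7. maze.sense(north) ~> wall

! 8. maze.sense(east) ~> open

! 9. stack.push(east) ~> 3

! 10. maze.move(east) ~> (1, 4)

! 11. maze.sense(north) ~> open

! 12. stack.push(north) ~> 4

! 13. maze.move(north) ~> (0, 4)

! 14. stack.pop() ~> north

! 15. maze.move(south) ~> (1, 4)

! 16. maze.sense(south) ~> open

! 17. stack.push(south) ~> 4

! 18. maze.move(south) ~> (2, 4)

! 19. maze.sense(south) ~> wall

! 20. stack.pop() ~> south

! 21. maze.move(north) ~> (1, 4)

! 22. stack.pop() ~> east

! 23. maze.move(west) ~> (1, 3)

! 24. maze.sense(west) ~> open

! 25. stack.push(west) ~> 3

! 26. maze.move(west) ~> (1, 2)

! 27. maze.sense(north) ~> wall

! 28. maze.sense(west) ~> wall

! 29. maze.sense(south) ~> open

! 30. stack.push(south) ~> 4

! 31. maze.move(south) ~> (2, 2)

! 32. maze.sense(west) ~> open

! 33. stack.push(west) ~> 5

! 34. maze.move(west) ~> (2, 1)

! 35. maze.sense(west) ~> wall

! 36. maze.sense(south) ~> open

! 37. stack.push(south) ~> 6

! 38. maze.move(south) ~> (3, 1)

! 39. maze.sense(east) ~> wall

! 40. maze.sense(west) ~> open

! 41. stack.push(west) ~> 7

! 42. maze.move(west) ~> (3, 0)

! 43. maze.sense(south) ~> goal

! 44. maze.move(south) ~> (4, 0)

Answer: (4, 0)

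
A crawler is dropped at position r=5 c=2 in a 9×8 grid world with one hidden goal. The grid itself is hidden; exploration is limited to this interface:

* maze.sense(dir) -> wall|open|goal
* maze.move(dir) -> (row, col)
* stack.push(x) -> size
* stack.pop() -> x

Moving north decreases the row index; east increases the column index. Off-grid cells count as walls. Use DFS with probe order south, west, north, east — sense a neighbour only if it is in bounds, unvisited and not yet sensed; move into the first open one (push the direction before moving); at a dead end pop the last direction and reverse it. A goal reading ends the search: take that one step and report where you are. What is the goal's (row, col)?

-> maze.sense(south)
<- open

-> stack.push(south)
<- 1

-> maze.move(south)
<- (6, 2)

-> maze.sense(south)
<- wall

-> maze.sense(west)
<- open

-> stack.push(west)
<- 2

-> maze.move(west)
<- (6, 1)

-> maze.sense(south)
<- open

-> stack.push(south)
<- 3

-> maze.move(south)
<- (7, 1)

-> maze.sense(south)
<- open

-> stack.push(south)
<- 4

-> maze.move(south)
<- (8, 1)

-> maze.sense(west)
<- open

-> stack.push(west)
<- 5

-> maze.move(west)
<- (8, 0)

-> maze.sense(north)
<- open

-> stack.push(north)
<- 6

-> maze.move(north)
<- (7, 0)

-> maze.sense(north)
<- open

-> stack.push(north)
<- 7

-> maze.move(north)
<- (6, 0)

-> maze.sense(north)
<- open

-> stack.push(north)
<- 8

-> maze.move(north)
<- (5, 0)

-> maze.sense(north)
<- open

-> stack.push(north)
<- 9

-> maze.move(north)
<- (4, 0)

-> maze.sense(north)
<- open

-> stack.push(north)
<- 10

-> maze.move(north)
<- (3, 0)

-> maze.sense(north)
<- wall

-> maze.sense(east)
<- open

-> stack.push(east)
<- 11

-> maze.move(east)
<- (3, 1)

-> maze.sense(south)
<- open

-> stack.push(south)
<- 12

-> maze.move(south)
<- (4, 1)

-> maze.sense(south)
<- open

-> stack.push(south)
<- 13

-> maze.move(south)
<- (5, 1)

-> stack.pop()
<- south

-> maze.move(north)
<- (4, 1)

-> maze.sense(east)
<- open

-> stack.push(east)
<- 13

-> maze.move(east)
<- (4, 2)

-> maze.sense(north)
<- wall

-> maze.sense(east)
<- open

-> stack.push(east)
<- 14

-> maze.move(east)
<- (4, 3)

-> maze.sense(south)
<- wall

-> maze.sense(north)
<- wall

-> maze.sense(east)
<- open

-> stack.push(east)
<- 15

-> maze.move(east)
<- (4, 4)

-> maze.sense(south)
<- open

-> stack.push(south)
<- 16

-> maze.move(south)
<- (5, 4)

-> maze.sense(south)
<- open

-> stack.push(south)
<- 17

-> maze.move(south)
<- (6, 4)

-> maze.sense(south)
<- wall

-> maze.sense(west)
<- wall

-> maze.sense(east)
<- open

-> stack.push(east)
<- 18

-> maze.move(east)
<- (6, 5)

-> maze.sense(south)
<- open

-> stack.push(south)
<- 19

-> maze.move(south)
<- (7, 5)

-> maze.sense(south)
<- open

-> stack.push(south)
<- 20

-> maze.move(south)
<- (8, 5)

-> maze.sense(west)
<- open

-> stack.push(west)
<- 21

-> maze.move(west)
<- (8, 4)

-> maze.sense(west)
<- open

-> stack.push(west)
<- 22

-> maze.move(west)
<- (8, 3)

-> maze.sense(west)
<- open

-> stack.push(west)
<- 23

-> maze.move(west)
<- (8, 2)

-> stack.pop()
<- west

-> maze.move(east)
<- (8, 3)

-> maze.sense(north)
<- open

-> stack.push(north)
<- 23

-> maze.move(north)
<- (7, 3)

-> stack.pop()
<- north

-> maze.move(south)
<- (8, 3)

-> stack.pop()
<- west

-> maze.move(east)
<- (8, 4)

-> stack.pop()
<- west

-> maze.move(east)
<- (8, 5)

-> maze.sense(east)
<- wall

-> stack.pop()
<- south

-> maze.move(north)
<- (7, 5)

-> maze.sense(east)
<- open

-> stack.push(east)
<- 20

-> maze.move(east)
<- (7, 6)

-> maze.sense(north)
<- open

-> stack.push(north)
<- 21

-> maze.move(north)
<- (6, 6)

-> maze.sense(north)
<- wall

-> maze.sense(east)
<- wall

-> stack.pop()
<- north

-> maze.move(south)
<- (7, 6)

-> maze.sense(east)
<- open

-> stack.push(east)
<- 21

-> maze.move(east)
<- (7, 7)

-> maze.sense(south)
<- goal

-> maze.move(south)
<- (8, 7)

Answer: (8, 7)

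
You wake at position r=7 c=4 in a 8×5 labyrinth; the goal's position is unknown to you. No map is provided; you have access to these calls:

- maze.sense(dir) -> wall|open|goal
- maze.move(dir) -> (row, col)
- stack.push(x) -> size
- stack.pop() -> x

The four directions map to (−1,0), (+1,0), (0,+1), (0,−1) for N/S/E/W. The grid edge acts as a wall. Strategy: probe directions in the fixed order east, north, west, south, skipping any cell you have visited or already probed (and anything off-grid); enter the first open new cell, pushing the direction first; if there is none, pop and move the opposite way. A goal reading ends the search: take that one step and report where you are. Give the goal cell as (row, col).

>> sense(north)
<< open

>> push(north)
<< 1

>> move(north)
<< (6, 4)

>> sense(north)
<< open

>> push(north)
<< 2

>> move(north)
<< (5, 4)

>> sense(north)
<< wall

>> sense(west)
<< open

>> push(west)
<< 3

>> move(west)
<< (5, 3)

>> sense(north)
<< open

>> push(north)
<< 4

>> move(north)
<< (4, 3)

>> sense(north)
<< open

>> push(north)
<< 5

>> move(north)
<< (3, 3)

>> sense(east)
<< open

>> push(east)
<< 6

>> move(east)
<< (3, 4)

>> sense(north)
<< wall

>> pop()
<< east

>> move(west)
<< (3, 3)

>> sense(north)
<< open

>> push(north)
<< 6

>> move(north)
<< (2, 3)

>> sense(north)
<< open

>> push(north)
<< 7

>> move(north)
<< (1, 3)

>> sense(east)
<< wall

>> sense(north)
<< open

>> push(north)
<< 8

>> move(north)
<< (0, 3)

>> sense(east)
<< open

>> push(east)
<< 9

>> move(east)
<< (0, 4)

>> pop()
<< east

>> move(west)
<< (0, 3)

>> sense(west)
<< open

>> push(west)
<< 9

>> move(west)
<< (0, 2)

>> sense(west)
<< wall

>> sense(south)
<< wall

>> pop()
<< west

>> move(east)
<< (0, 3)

>> pop()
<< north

>> move(south)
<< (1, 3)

>> pop()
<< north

>> move(south)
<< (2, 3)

>> sense(west)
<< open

>> push(west)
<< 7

>> move(west)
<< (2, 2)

>> sense(west)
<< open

>> push(west)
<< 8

>> move(west)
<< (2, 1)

>> sense(north)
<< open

>> push(north)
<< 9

>> move(north)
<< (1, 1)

>> sense(west)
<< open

>> push(west)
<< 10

>> move(west)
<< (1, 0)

>> sense(north)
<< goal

>> move(north)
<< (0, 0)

Answer: (0, 0)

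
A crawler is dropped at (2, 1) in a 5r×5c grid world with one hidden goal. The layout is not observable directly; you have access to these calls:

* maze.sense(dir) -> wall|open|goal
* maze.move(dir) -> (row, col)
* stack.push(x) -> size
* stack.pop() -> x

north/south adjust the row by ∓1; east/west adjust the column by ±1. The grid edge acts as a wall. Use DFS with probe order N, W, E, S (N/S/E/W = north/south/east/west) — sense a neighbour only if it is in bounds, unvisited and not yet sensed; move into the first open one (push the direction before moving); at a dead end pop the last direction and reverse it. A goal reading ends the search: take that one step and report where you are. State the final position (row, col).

Do: sense[dir: north]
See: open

Do: push[x: north]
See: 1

Do: move[dir: north]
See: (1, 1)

Do: sense[dir: north]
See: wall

Do: sense[dir: west]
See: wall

Do: sense[dir: east]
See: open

Do: push[x: east]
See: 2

Do: move[dir: east]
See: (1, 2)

Do: sense[dir: north]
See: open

Do: push[x: north]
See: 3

Do: move[dir: north]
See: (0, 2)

Do: sense[dir: east]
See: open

Do: push[x: east]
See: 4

Do: move[dir: east]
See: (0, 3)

Do: sense[dir: east]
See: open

Do: push[x: east]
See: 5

Do: move[dir: east]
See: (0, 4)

Do: sense[dir: south]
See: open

Do: push[x: south]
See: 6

Do: move[dir: south]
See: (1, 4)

Do: sense[dir: west]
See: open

Do: push[x: west]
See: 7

Do: move[dir: west]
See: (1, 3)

Do: sense[dir: south]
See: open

Do: push[x: south]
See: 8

Do: move[dir: south]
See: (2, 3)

Do: sense[dir: west]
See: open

Do: push[x: west]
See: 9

Do: move[dir: west]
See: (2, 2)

Do: sense[dir: south]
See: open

Do: push[x: south]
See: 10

Do: move[dir: south]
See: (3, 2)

Do: sense[dir: west]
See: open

Do: push[x: west]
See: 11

Do: move[dir: west]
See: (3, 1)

Do: sense[dir: west]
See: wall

Do: sense[dir: south]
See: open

Do: push[x: south]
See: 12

Do: move[dir: south]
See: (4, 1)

Do: sense[dir: west]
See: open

Do: push[x: west]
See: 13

Do: move[dir: west]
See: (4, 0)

Do: pop[]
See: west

Do: move[dir: east]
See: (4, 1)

Do: sense[dir: east]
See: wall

Do: pop[]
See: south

Do: move[dir: north]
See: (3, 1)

Do: pop[]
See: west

Do: move[dir: east]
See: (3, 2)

Do: sense[dir: east]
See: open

Do: push[x: east]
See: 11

Do: move[dir: east]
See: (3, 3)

Do: sense[dir: east]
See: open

Do: push[x: east]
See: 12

Do: move[dir: east]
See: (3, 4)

Do: sense[dir: north]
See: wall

Do: sense[dir: south]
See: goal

Do: move[dir: south]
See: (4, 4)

Answer: (4, 4)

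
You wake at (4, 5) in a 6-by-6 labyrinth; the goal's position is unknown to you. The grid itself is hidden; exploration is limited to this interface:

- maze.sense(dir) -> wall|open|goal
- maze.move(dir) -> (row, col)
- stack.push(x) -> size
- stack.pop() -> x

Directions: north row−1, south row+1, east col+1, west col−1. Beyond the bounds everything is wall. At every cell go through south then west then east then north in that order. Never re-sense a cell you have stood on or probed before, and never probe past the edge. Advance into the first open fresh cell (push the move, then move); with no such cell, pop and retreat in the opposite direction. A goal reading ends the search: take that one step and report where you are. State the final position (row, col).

Step: maze.sense[dir→south]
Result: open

Step: stack.push[x→south]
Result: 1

Step: maze.move[dir→south]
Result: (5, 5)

Step: maze.sense[dir→west]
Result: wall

Step: stack.pop[]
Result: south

Step: maze.move[dir→north]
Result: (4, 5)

Step: maze.sense[dir→west]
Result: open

Step: stack.push[x→west]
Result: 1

Step: maze.move[dir→west]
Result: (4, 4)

Step: maze.sense[dir→west]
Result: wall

Step: maze.sense[dir→north]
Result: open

Step: stack.push[x→north]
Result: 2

Step: maze.move[dir→north]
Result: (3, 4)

Step: maze.sense[dir→west]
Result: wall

Step: maze.sense[dir→east]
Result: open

Step: stack.push[x→east]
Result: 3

Step: maze.move[dir→east]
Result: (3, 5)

Step: maze.sense[dir→north]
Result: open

Step: stack.push[x→north]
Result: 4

Step: maze.move[dir→north]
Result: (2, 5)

Step: maze.sense[dir→west]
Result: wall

Step: maze.sense[dir→north]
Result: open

Step: stack.push[x→north]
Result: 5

Step: maze.move[dir→north]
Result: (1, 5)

Step: maze.sense[dir→west]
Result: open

Step: stack.push[x→west]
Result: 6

Step: maze.move[dir→west]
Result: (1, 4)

Step: maze.sense[dir→west]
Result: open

Step: stack.push[x→west]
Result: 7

Step: maze.move[dir→west]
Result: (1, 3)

Step: maze.sense[dir→south]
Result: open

Step: stack.push[x→south]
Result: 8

Step: maze.move[dir→south]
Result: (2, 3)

Step: maze.sense[dir→west]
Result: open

Step: stack.push[x→west]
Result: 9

Step: maze.move[dir→west]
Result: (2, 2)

Step: maze.sense[dir→south]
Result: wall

Step: maze.sense[dir→west]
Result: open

Step: stack.push[x→west]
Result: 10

Step: maze.move[dir→west]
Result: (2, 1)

Step: maze.sense[dir→south]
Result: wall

Step: maze.sense[dir→west]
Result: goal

Step: maze.move[dir→west]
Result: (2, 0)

Answer: (2, 0)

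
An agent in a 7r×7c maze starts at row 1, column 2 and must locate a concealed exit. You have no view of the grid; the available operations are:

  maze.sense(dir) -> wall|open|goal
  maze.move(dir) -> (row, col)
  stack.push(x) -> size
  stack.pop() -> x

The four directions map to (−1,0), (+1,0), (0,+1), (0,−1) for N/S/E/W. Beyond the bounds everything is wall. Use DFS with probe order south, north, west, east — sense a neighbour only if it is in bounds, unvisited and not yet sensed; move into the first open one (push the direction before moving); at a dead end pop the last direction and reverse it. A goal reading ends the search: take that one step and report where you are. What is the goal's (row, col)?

$ sense dir=south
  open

$ push x=south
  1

$ move dir=south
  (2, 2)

$ sense dir=south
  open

$ push x=south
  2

$ move dir=south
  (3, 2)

$ sense dir=south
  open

$ push x=south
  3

$ move dir=south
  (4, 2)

$ sense dir=south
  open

$ push x=south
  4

$ move dir=south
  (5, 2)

$ sense dir=south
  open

$ push x=south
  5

$ move dir=south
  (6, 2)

$ sense dir=west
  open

$ push x=west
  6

$ move dir=west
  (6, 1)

$ sense dir=north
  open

$ push x=north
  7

$ move dir=north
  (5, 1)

$ sense dir=north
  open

$ push x=north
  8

$ move dir=north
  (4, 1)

$ sense dir=north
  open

$ push x=north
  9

$ move dir=north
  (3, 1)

$ sense dir=north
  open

$ push x=north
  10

$ move dir=north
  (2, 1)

$ sense dir=north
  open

$ push x=north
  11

$ move dir=north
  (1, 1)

$ sense dir=north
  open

$ push x=north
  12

$ move dir=north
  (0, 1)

$ sense dir=west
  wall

$ sense dir=east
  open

$ push x=east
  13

$ move dir=east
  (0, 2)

$ sense dir=east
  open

$ push x=east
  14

$ move dir=east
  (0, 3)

$ sense dir=south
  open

$ push x=south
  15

$ move dir=south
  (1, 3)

$ sense dir=south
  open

$ push x=south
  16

$ move dir=south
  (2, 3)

$ sense dir=south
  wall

$ sense dir=east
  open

$ push x=east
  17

$ move dir=east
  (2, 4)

$ sense dir=south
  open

$ push x=south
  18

$ move dir=south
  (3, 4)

$ sense dir=south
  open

$ push x=south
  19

$ move dir=south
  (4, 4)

$ sense dir=south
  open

$ push x=south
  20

$ move dir=south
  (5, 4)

$ sense dir=south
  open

$ push x=south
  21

$ move dir=south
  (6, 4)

$ sense dir=west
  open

$ push x=west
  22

$ move dir=west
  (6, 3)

$ sense dir=north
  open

$ push x=north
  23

$ move dir=north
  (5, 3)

$ sense dir=north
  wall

$ pop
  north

$ move dir=south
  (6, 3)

$ pop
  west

$ move dir=east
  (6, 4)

$ sense dir=east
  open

$ push x=east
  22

$ move dir=east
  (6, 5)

$ sense dir=north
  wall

$ sense dir=east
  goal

$ move dir=east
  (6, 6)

Answer: (6, 6)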